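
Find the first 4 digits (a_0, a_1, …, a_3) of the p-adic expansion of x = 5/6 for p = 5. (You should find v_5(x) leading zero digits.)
(a_0, …, a_3) = (0, 1, 4, 0)

v_5(5/6) = 1, so a_0 = ... = a_0 = 0. Factor out: x = 5^1 · u with u = 1/6 a unit in ℤ_5. Expand u iteratively via a_{v+i} = u_i mod 5, u_{i+1} = (u_i − a_{v+i})/5:
  u_0 = 1/6;  a_1 = 1;  u_1 = (u_0 − 1)/5 = -1/6
  u_1 = -1/6;  a_2 = 4;  u_2 = (u_1 − 4)/5 = -5/6
  u_2 = -5/6;  a_3 = 0;  u_3 = (u_2 − 0)/5 = -1/6
Digits: (0, 1, 4, 0).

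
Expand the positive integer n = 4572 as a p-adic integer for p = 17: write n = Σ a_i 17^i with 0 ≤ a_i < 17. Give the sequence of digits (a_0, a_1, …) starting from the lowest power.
(a_0, a_1, …) = (16, 13, 15)

Repeated division by 17 gives the digits low-to-high: 4572 = 16 + 13·17^1 + 15·17^2. Digit sequence: (16, 13, 15).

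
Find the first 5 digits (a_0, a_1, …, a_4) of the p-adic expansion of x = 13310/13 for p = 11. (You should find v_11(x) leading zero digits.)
(a_0, …, a_4) = (0, 0, 0, 5, 3)

v_11(13310/13) = 3, so a_0 = ... = a_2 = 0. Factor out: x = 11^3 · u with u = 10/13 a unit in ℤ_11. Expand u iteratively via a_{v+i} = u_i mod 11, u_{i+1} = (u_i − a_{v+i})/11:
  u_0 = 10/13;  a_3 = 5;  u_1 = (u_0 − 5)/11 = -5/13
  u_1 = -5/13;  a_4 = 3;  u_2 = (u_1 − 3)/11 = -4/13
Digits: (0, 0, 0, 5, 3).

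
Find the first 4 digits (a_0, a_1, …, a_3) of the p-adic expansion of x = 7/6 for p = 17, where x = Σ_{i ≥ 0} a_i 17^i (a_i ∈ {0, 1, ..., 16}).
(a_0, …, a_3) = (4, 14, 2, 14)

v_17(7/6) = 0 (numerator and denominator both coprime to 17), so x ∈ ℤ_17^×. Compute digits iteratively via a_i = x_i mod 17, x_{i+1} = (x_i − a_i)/17, with x_0 = x:
  x_0 = 7/6;  a_0 = 4;  x_1 = (x_0 − 4)/17 = -1/6
  x_1 = -1/6;  a_1 = 14;  x_2 = (x_1 − 14)/17 = -5/6
  x_2 = -5/6;  a_2 = 2;  x_3 = (x_2 − 2)/17 = -1/6
  x_3 = -1/6;  a_3 = 14;  x_4 = (x_3 − 14)/17 = -5/6
Digits: (4, 14, 2, 14).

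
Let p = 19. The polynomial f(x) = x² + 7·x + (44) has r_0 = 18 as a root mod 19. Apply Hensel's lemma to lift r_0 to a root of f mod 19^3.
r_2 = 6345 (mod 6859)

Hensel: r_{i+1} = r_i − f(r_i)·(f′(r_i))^{-1} mod 19^{i+2}, f′(x) = 2x + 7. Iterate:
  r_0 = 18 (mod 19)
  r_1 = 208 (mod 361)
  r_2 = 6345 (mod 6859)
Final: r = 6345 satisfies f(r) ≡ 0 mod 19^3.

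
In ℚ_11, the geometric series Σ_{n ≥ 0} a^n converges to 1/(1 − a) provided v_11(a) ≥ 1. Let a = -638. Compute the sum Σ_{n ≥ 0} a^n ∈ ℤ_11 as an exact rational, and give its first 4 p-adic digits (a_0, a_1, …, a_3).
Σ a^n = 1/(1 − a) = 1/639;  first 4 digits = (1, 8, 3, 3)

v_11(a) = 1 ≥ 1, so the series converges in ℤ_11 to 1/(1 − a) = 1/(1 − (-638)) = 1/639. Expand this rational in ℤ_11: compute digits iteratively via d_i = x_i mod 11, x_{i+1} = (x_i − d_i)/11. The first 4 digits are (1, 8, 3, 3).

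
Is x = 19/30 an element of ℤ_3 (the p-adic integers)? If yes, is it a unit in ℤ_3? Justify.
x ∉ ℤ_3 (v_3(x) = -1 < 0)

ℤ_3 = {x ∈ ℚ_3 : v_3(x) ≥ 0} and ℤ_3^× = {x ∈ ℤ_3 : v_3(x) = 0}. Here v_3(19/30) = v_3(num) − v_3(den) = -1; compare against these criteria.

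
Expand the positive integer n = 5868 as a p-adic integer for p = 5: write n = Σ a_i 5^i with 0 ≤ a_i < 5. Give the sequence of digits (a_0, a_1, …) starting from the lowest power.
(a_0, a_1, …) = (3, 3, 4, 1, 4, 1)

Repeated division by 5 gives the digits low-to-high: 5868 = 3 + 3·5^1 + 4·5^2 + 1·5^3 + 4·5^4 + 1·5^5. Digit sequence: (3, 3, 4, 1, 4, 1).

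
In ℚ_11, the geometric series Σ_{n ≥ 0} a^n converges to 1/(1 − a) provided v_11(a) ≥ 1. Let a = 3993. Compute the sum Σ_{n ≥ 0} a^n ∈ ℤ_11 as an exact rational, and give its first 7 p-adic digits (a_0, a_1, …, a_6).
Σ a^n = 1/(1 − a) = -1/3992;  first 7 digits = (1, 0, 0, 3, 0, 0, 9)

v_11(a) = 3 ≥ 1, so the series converges in ℤ_11 to 1/(1 − a) = 1/(1 − 3993) = -1/3992. Expand this rational in ℤ_11: compute digits iteratively via d_i = x_i mod 11, x_{i+1} = (x_i − d_i)/11. The first 7 digits are (1, 0, 0, 3, 0, 0, 9).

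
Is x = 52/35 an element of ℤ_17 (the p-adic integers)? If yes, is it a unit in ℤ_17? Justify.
x ∈ ℤ_17^× (unit); v_17(x) = 0

ℤ_17 = {x ∈ ℚ_17 : v_17(x) ≥ 0} and ℤ_17^× = {x ∈ ℤ_17 : v_17(x) = 0}. Here v_17(52/35) = v_17(num) − v_17(den) = 0; compare against these criteria.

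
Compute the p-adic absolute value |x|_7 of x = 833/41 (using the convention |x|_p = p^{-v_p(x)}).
|833/41|_7 = 1/49

Step 1 — compute v_7(x) by factoring powers of 7 out of the numerator and denominator: v_7(833/41) = 2. Step 2 — apply |x|_p = p^{-v_p(x)} = 7^{-2} = 1/49.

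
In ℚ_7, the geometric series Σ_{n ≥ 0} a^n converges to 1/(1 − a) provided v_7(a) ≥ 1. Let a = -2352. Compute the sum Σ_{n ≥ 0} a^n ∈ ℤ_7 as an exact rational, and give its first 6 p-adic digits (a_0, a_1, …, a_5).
Σ a^n = 1/(1 − a) = 1/2353;  first 6 digits = (1, 0, 1, 0, 0, 0)

v_7(a) = 2 ≥ 1, so the series converges in ℤ_7 to 1/(1 − a) = 1/(1 − (-2352)) = 1/2353. Expand this rational in ℤ_7: compute digits iteratively via d_i = x_i mod 7, x_{i+1} = (x_i − d_i)/7. The first 6 digits are (1, 0, 1, 0, 0, 0).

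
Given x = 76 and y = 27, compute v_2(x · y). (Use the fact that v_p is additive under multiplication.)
v_2(2052) = 2

v_p(x) = 2 (factor: 76 = 2^2 · 19); v_p(y) = 0 (factor: 27 = 2^0 · 27). Additivity: v_p(xy) = v_p(x) + v_p(y) = 2 + 0 = 2. (Direct check: xy = 2052 = 2^2 · (513).)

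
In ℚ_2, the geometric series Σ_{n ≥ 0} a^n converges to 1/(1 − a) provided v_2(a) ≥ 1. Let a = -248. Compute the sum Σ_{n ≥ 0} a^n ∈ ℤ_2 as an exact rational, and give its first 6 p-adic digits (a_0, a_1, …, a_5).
Σ a^n = 1/(1 − a) = 1/249;  first 6 digits = (1, 0, 0, 1, 0, 0)

v_2(a) = 3 ≥ 1, so the series converges in ℤ_2 to 1/(1 − a) = 1/(1 − (-248)) = 1/249. Expand this rational in ℤ_2: compute digits iteratively via d_i = x_i mod 2, x_{i+1} = (x_i − d_i)/2. The first 6 digits are (1, 0, 0, 1, 0, 0).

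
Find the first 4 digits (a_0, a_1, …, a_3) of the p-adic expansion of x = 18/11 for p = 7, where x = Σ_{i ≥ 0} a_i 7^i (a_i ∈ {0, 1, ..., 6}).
(a_0, …, a_3) = (1, 2, 1, 3)

v_7(18/11) = 0 (numerator and denominator both coprime to 7), so x ∈ ℤ_7^×. Compute digits iteratively via a_i = x_i mod 7, x_{i+1} = (x_i − a_i)/7, with x_0 = x:
  x_0 = 18/11;  a_0 = 1;  x_1 = (x_0 − 1)/7 = 1/11
  x_1 = 1/11;  a_1 = 2;  x_2 = (x_1 − 2)/7 = -3/11
  x_2 = -3/11;  a_2 = 1;  x_3 = (x_2 − 1)/7 = -2/11
  x_3 = -2/11;  a_3 = 3;  x_4 = (x_3 − 3)/7 = -5/11
Digits: (1, 2, 1, 3).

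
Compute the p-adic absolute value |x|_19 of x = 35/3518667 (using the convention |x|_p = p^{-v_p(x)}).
|35/3518667|_19 = 130321

Step 1 — compute v_19(x) by factoring powers of 19 out of the numerator and denominator: v_19(35/3518667) = -4. Step 2 — apply |x|_p = p^{-v_p(x)} = 19^{4} = 130321.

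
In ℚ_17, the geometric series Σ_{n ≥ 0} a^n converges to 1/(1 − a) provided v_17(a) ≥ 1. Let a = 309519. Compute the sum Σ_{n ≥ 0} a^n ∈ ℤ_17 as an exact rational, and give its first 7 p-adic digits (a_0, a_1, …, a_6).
Σ a^n = 1/(1 − a) = -1/309518;  first 7 digits = (1, 0, 0, 12, 3, 0, 8)

v_17(a) = 3 ≥ 1, so the series converges in ℤ_17 to 1/(1 − a) = 1/(1 − 309519) = -1/309518. Expand this rational in ℤ_17: compute digits iteratively via d_i = x_i mod 17, x_{i+1} = (x_i − d_i)/17. The first 7 digits are (1, 0, 0, 12, 3, 0, 8).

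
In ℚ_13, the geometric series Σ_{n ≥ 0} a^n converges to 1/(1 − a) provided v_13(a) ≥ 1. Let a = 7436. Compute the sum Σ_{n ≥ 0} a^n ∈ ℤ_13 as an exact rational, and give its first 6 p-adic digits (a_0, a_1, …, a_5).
Σ a^n = 1/(1 − a) = -1/7435;  first 6 digits = (1, 0, 5, 3, 12, 5)

v_13(a) = 2 ≥ 1, so the series converges in ℤ_13 to 1/(1 − a) = 1/(1 − 7436) = -1/7435. Expand this rational in ℤ_13: compute digits iteratively via d_i = x_i mod 13, x_{i+1} = (x_i − d_i)/13. The first 6 digits are (1, 0, 5, 3, 12, 5).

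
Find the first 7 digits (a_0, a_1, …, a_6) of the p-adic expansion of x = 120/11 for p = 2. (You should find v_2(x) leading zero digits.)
(a_0, …, a_6) = (0, 0, 0, 1, 0, 1, 1)

v_2(120/11) = 3, so a_0 = ... = a_2 = 0. Factor out: x = 2^3 · u with u = 15/11 a unit in ℤ_2. Expand u iteratively via a_{v+i} = u_i mod 2, u_{i+1} = (u_i − a_{v+i})/2:
  u_0 = 15/11;  a_3 = 1;  u_1 = (u_0 − 1)/2 = 2/11
  u_1 = 2/11;  a_4 = 0;  u_2 = (u_1 − 0)/2 = 1/11
  u_2 = 1/11;  a_5 = 1;  u_3 = (u_2 − 1)/2 = -5/11
  u_3 = -5/11;  a_6 = 1;  u_4 = (u_3 − 1)/2 = -8/11
Digits: (0, 0, 0, 1, 0, 1, 1).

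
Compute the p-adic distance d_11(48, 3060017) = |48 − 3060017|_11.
d_11(48, 3060017) = 1/161051

Step 1 — x − y = 48 − 3060017 = -3059969. Step 2 — v_11(-3059969) = 5 (factor: -3059969 = −(11^5 · 19); the sign does not affect v_p). Step 3 — |x − y|_11 = 11^{-5} = 1/161051.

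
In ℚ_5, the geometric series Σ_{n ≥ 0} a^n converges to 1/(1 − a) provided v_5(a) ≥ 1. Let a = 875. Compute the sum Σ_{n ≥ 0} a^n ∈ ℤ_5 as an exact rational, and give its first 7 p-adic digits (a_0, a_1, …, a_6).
Σ a^n = 1/(1 − a) = -1/874;  first 7 digits = (1, 0, 0, 2, 1, 0, 4)

v_5(a) = 3 ≥ 1, so the series converges in ℤ_5 to 1/(1 − a) = 1/(1 − 875) = -1/874. Expand this rational in ℤ_5: compute digits iteratively via d_i = x_i mod 5, x_{i+1} = (x_i − d_i)/5. The first 7 digits are (1, 0, 0, 2, 1, 0, 4).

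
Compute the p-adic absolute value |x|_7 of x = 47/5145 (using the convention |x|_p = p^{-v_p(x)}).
|47/5145|_7 = 343

Step 1 — compute v_7(x) by factoring powers of 7 out of the numerator and denominator: v_7(47/5145) = -3. Step 2 — apply |x|_p = p^{-v_p(x)} = 7^{3} = 343.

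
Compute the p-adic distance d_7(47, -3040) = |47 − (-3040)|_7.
d_7(47, -3040) = 1/343

Step 1 — x − y = 47 − (-3040) = 3087. Step 2 — v_7(3087) = 3 (factor: 3087 = (7^3 · 9); the sign does not affect v_p). Step 3 — |x − y|_7 = 7^{-3} = 1/343.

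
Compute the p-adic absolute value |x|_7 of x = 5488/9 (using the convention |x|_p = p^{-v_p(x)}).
|5488/9|_7 = 1/343

Step 1 — compute v_7(x) by factoring powers of 7 out of the numerator and denominator: v_7(5488/9) = 3. Step 2 — apply |x|_p = p^{-v_p(x)} = 7^{-3} = 1/343.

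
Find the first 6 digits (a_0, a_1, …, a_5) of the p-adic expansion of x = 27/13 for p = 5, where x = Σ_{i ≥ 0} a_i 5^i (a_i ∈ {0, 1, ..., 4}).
(a_0, …, a_5) = (4, 0, 3, 4, 1, 0)

v_5(27/13) = 0 (numerator and denominator both coprime to 5), so x ∈ ℤ_5^×. Compute digits iteratively via a_i = x_i mod 5, x_{i+1} = (x_i − a_i)/5, with x_0 = x:
  x_0 = 27/13;  a_0 = 4;  x_1 = (x_0 − 4)/5 = -5/13
  x_1 = -5/13;  a_1 = 0;  x_2 = (x_1 − 0)/5 = -1/13
  x_2 = -1/13;  a_2 = 3;  x_3 = (x_2 − 3)/5 = -8/13
  x_3 = -8/13;  a_3 = 4;  x_4 = (x_3 − 4)/5 = -12/13
  x_4 = -12/13;  a_4 = 1;  x_5 = (x_4 − 1)/5 = -5/13
  x_5 = -5/13;  a_5 = 0;  x_6 = (x_5 − 0)/5 = -1/13
Digits: (4, 0, 3, 4, 1, 0).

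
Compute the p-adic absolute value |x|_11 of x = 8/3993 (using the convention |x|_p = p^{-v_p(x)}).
|8/3993|_11 = 1331

Step 1 — compute v_11(x) by factoring powers of 11 out of the numerator and denominator: v_11(8/3993) = -3. Step 2 — apply |x|_p = p^{-v_p(x)} = 11^{3} = 1331.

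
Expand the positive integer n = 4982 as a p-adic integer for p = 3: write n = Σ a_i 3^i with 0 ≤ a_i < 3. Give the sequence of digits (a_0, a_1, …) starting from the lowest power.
(a_0, a_1, …) = (2, 1, 1, 1, 1, 2, 0, 2)

Repeated division by 3 gives the digits low-to-high: 4982 = 2 + 1·3^1 + 1·3^2 + 1·3^3 + 1·3^4 + 2·3^5 + 2·3^7. Digit sequence: (2, 1, 1, 1, 1, 2, 0, 2).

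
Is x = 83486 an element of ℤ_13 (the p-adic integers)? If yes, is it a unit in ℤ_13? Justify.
x ∈ ℤ_13 but not a unit; v_13(x) = 3 > 0

ℤ_13 = {x ∈ ℚ_13 : v_13(x) ≥ 0} and ℤ_13^× = {x ∈ ℤ_13 : v_13(x) = 0}. Here v_13(83486) = v_13(num) − v_13(den) = 3; compare against these criteria.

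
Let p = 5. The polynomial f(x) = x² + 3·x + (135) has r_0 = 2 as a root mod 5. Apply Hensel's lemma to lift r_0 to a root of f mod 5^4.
r_3 = 342 (mod 625)

Hensel: r_{i+1} = r_i − f(r_i)·(f′(r_i))^{-1} mod 5^{i+2}, f′(x) = 2x + 3. Iterate:
  r_0 = 2 (mod 5)
  r_1 = 17 (mod 25)
  r_2 = 92 (mod 125)
  r_3 = 342 (mod 625)
Final: r = 342 satisfies f(r) ≡ 0 mod 5^4.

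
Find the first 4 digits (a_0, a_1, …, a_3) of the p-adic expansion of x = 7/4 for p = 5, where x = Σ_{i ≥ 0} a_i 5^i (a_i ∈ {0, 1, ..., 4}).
(a_0, …, a_3) = (3, 1, 1, 1)

v_5(7/4) = 0 (numerator and denominator both coprime to 5), so x ∈ ℤ_5^×. Compute digits iteratively via a_i = x_i mod 5, x_{i+1} = (x_i − a_i)/5, with x_0 = x:
  x_0 = 7/4;  a_0 = 3;  x_1 = (x_0 − 3)/5 = -1/4
  x_1 = -1/4;  a_1 = 1;  x_2 = (x_1 − 1)/5 = -1/4
  x_2 = -1/4;  a_2 = 1;  x_3 = (x_2 − 1)/5 = -1/4
  x_3 = -1/4;  a_3 = 1;  x_4 = (x_3 − 1)/5 = -1/4
Digits: (3, 1, 1, 1).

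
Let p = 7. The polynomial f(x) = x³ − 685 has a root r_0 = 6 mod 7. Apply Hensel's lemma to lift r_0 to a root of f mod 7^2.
r_1 = 48 (mod 49)

Hensel: r_{i+1} = r_i − f(r_i)/f′(r_i) mod 7^{i+2}, where f′(x) = 3x². Iterate:
  r_0 = 6 (mod 7)
  r_1 = 48 (mod 49)
Final: r = 48 with f(r) ≡ 0 mod 7^2.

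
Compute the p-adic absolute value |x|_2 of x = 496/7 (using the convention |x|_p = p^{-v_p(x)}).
|496/7|_2 = 1/16

Step 1 — compute v_2(x) by factoring powers of 2 out of the numerator and denominator: v_2(496/7) = 4. Step 2 — apply |x|_p = p^{-v_p(x)} = 2^{-4} = 1/16.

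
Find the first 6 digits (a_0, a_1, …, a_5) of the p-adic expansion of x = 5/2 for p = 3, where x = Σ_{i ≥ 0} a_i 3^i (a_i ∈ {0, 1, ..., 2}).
(a_0, …, a_5) = (1, 2, 1, 1, 1, 1)

v_3(5/2) = 0 (numerator and denominator both coprime to 3), so x ∈ ℤ_3^×. Compute digits iteratively via a_i = x_i mod 3, x_{i+1} = (x_i − a_i)/3, with x_0 = x:
  x_0 = 5/2;  a_0 = 1;  x_1 = (x_0 − 1)/3 = 1/2
  x_1 = 1/2;  a_1 = 2;  x_2 = (x_1 − 2)/3 = -1/2
  x_2 = -1/2;  a_2 = 1;  x_3 = (x_2 − 1)/3 = -1/2
  x_3 = -1/2;  a_3 = 1;  x_4 = (x_3 − 1)/3 = -1/2
  x_4 = -1/2;  a_4 = 1;  x_5 = (x_4 − 1)/3 = -1/2
  x_5 = -1/2;  a_5 = 1;  x_6 = (x_5 − 1)/3 = -1/2
Digits: (1, 2, 1, 1, 1, 1).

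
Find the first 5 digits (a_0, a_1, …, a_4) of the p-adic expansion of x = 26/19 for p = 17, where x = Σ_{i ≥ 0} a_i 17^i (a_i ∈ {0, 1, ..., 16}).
(a_0, …, a_4) = (13, 2, 7, 13, 1)

v_17(26/19) = 0 (numerator and denominator both coprime to 17), so x ∈ ℤ_17^×. Compute digits iteratively via a_i = x_i mod 17, x_{i+1} = (x_i − a_i)/17, with x_0 = x:
  x_0 = 26/19;  a_0 = 13;  x_1 = (x_0 − 13)/17 = -13/19
  x_1 = -13/19;  a_1 = 2;  x_2 = (x_1 − 2)/17 = -3/19
  x_2 = -3/19;  a_2 = 7;  x_3 = (x_2 − 7)/17 = -8/19
  x_3 = -8/19;  a_3 = 13;  x_4 = (x_3 − 13)/17 = -15/19
  x_4 = -15/19;  a_4 = 1;  x_5 = (x_4 − 1)/17 = -2/19
Digits: (13, 2, 7, 13, 1).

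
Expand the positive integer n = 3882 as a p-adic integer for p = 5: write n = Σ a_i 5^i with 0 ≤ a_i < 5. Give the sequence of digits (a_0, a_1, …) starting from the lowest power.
(a_0, a_1, …) = (2, 1, 0, 1, 1, 1)

Repeated division by 5 gives the digits low-to-high: 3882 = 2 + 1·5^1 + 1·5^3 + 1·5^4 + 1·5^5. Digit sequence: (2, 1, 0, 1, 1, 1).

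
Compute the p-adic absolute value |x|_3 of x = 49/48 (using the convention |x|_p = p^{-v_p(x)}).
|49/48|_3 = 3

Step 1 — compute v_3(x) by factoring powers of 3 out of the numerator and denominator: v_3(49/48) = -1. Step 2 — apply |x|_p = p^{-v_p(x)} = 3^{1} = 3.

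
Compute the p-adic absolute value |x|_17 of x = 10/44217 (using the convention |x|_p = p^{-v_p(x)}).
|10/44217|_17 = 4913

Step 1 — compute v_17(x) by factoring powers of 17 out of the numerator and denominator: v_17(10/44217) = -3. Step 2 — apply |x|_p = p^{-v_p(x)} = 17^{3} = 4913.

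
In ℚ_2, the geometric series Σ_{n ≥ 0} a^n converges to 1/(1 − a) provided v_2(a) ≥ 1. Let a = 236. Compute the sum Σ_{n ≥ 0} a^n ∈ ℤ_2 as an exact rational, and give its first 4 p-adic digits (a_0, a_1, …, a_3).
Σ a^n = 1/(1 − a) = -1/235;  first 4 digits = (1, 0, 1, 1)

v_2(a) = 2 ≥ 1, so the series converges in ℤ_2 to 1/(1 − a) = 1/(1 − 236) = -1/235. Expand this rational in ℤ_2: compute digits iteratively via d_i = x_i mod 2, x_{i+1} = (x_i − d_i)/2. The first 4 digits are (1, 0, 1, 1).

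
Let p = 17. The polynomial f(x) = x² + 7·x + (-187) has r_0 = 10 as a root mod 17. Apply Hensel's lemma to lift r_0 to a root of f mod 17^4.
r_3 = 24490 (mod 83521)

Hensel: r_{i+1} = r_i − f(r_i)·(f′(r_i))^{-1} mod 17^{i+2}, f′(x) = 2x + 7. Iterate:
  r_0 = 10 (mod 17)
  r_1 = 214 (mod 289)
  r_2 = 4838 (mod 4913)
  r_3 = 24490 (mod 83521)
Final: r = 24490 satisfies f(r) ≡ 0 mod 17^4.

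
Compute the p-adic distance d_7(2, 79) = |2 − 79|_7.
d_7(2, 79) = 1/7

Step 1 — x − y = 2 − 79 = -77. Step 2 — v_7(-77) = 1 (factor: -77 = −(7^1 · 11); the sign does not affect v_p). Step 3 — |x − y|_7 = 7^{-1} = 1/7.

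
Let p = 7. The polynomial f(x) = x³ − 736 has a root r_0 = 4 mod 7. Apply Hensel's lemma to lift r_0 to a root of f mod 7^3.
r_2 = 312 (mod 343)

Hensel: r_{i+1} = r_i − f(r_i)/f′(r_i) mod 7^{i+2}, where f′(x) = 3x². Iterate:
  r_0 = 4 (mod 7)
  r_1 = 18 (mod 49)
  r_2 = 312 (mod 343)
Final: r = 312 with f(r) ≡ 0 mod 7^3.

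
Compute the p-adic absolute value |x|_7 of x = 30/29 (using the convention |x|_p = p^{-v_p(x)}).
|30/29|_7 = 1

Step 1 — compute v_7(x) by factoring powers of 7 out of the numerator and denominator: v_7(30/29) = 0. Step 2 — apply |x|_p = p^{-v_p(x)} = 7^{0} = 1.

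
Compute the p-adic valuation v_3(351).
v_3(351) = 3

v_3(n) is the largest exponent k such that 3^k divides n. Factor out: 351 = 3^3 · 13. (Sign doesn't affect v_p.) So v_3(351) = 3.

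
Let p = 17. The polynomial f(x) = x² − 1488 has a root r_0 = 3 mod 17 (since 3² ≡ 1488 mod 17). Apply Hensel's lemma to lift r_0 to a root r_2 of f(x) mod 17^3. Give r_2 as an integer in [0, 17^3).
r_2 = 972 (mod 4913)

Hensel's recurrence: r_{i+1} = r_i − f(r_i)·(f′(r_i))^{-1} mod 17^{i+2}, with f′(x) = 2x. Iterate:
  r_0 = 3 (mod 17)
  r_1 = 105 (mod 289)
  r_2 = 972 (mod 4913)
Final: r_2 = 972, and one checks f(r_2) ≡ 0 mod 17^3.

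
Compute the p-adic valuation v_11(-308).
v_11(-308) = 1

v_11(n) is the largest exponent k such that 11^k divides n. Factor out: -308 = -11^1 · 28. (Sign doesn't affect v_p.) So v_11(-308) = 1.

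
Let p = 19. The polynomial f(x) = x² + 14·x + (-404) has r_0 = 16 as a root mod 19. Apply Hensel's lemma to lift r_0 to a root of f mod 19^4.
r_3 = 61557 (mod 130321)

Hensel: r_{i+1} = r_i − f(r_i)·(f′(r_i))^{-1} mod 19^{i+2}, f′(x) = 2x + 14. Iterate:
  r_0 = 16 (mod 19)
  r_1 = 187 (mod 361)
  r_2 = 6685 (mod 6859)
  r_3 = 61557 (mod 130321)
Final: r = 61557 satisfies f(r) ≡ 0 mod 19^4.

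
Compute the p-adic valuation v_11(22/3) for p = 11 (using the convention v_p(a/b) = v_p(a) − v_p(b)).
v_11(22/3) = 1

Factor powers of 11 from the numerator and denominator of the reduced fraction: 22 = 11^1 · 2 and 3 = 11^0 · 3. Apply v_p(a/b) = v_p(a) − v_p(b): v_11(22/3) = 1 − 0 = 1.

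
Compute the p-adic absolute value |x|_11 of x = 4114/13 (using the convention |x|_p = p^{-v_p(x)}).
|4114/13|_11 = 1/121

Step 1 — compute v_11(x) by factoring powers of 11 out of the numerator and denominator: v_11(4114/13) = 2. Step 2 — apply |x|_p = p^{-v_p(x)} = 11^{-2} = 1/121.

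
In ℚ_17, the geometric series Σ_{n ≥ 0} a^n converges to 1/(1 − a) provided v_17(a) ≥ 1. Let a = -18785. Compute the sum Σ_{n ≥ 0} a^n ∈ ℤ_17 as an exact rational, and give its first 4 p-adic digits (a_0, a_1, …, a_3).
Σ a^n = 1/(1 − a) = 1/18786;  first 4 digits = (1, 0, 3, 13)

v_17(a) = 2 ≥ 1, so the series converges in ℤ_17 to 1/(1 − a) = 1/(1 − (-18785)) = 1/18786. Expand this rational in ℤ_17: compute digits iteratively via d_i = x_i mod 17, x_{i+1} = (x_i − d_i)/17. The first 4 digits are (1, 0, 3, 13).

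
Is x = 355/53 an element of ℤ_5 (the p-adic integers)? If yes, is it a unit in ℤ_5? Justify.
x ∈ ℤ_5 but not a unit; v_5(x) = 1 > 0

ℤ_5 = {x ∈ ℚ_5 : v_5(x) ≥ 0} and ℤ_5^× = {x ∈ ℤ_5 : v_5(x) = 0}. Here v_5(355/53) = v_5(num) − v_5(den) = 1; compare against these criteria.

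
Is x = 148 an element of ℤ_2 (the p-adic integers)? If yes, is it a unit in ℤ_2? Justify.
x ∈ ℤ_2 but not a unit; v_2(x) = 2 > 0

ℤ_2 = {x ∈ ℚ_2 : v_2(x) ≥ 0} and ℤ_2^× = {x ∈ ℤ_2 : v_2(x) = 0}. Here v_2(148) = v_2(num) − v_2(den) = 2; compare against these criteria.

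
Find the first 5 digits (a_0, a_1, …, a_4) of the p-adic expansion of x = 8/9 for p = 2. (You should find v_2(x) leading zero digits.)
(a_0, …, a_4) = (0, 0, 0, 1, 0)

v_2(8/9) = 3, so a_0 = ... = a_2 = 0. Factor out: x = 2^3 · u with u = 1/9 a unit in ℤ_2. Expand u iteratively via a_{v+i} = u_i mod 2, u_{i+1} = (u_i − a_{v+i})/2:
  u_0 = 1/9;  a_3 = 1;  u_1 = (u_0 − 1)/2 = -4/9
  u_1 = -4/9;  a_4 = 0;  u_2 = (u_1 − 0)/2 = -2/9
Digits: (0, 0, 0, 1, 0).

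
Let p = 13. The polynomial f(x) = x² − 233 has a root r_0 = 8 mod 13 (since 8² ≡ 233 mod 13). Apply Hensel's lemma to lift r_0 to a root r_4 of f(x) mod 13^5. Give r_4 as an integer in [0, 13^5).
r_4 = 41075 (mod 371293)

Hensel's recurrence: r_{i+1} = r_i − f(r_i)·(f′(r_i))^{-1} mod 13^{i+2}, with f′(x) = 2x. Iterate:
  r_0 = 8 (mod 13)
  r_1 = 8 (mod 169)
  r_2 = 1529 (mod 2197)
  r_3 = 12514 (mod 28561)
  r_4 = 41075 (mod 371293)
Final: r_4 = 41075, and one checks f(r_4) ≡ 0 mod 13^5.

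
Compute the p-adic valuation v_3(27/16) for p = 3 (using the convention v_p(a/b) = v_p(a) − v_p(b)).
v_3(27/16) = 3

Factor powers of 3 from the numerator and denominator of the reduced fraction: 27 = 3^3 · 1 and 16 = 3^0 · 16. Apply v_p(a/b) = v_p(a) − v_p(b): v_3(27/16) = 3 − 0 = 3.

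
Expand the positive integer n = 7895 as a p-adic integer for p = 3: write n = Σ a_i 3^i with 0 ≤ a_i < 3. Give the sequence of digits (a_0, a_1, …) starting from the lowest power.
(a_0, a_1, …) = (2, 0, 1, 1, 1, 2, 1, 0, 1)

Repeated division by 3 gives the digits low-to-high: 7895 = 2 + 1·3^2 + 1·3^3 + 1·3^4 + 2·3^5 + 1·3^6 + 1·3^8. Digit sequence: (2, 0, 1, 1, 1, 2, 1, 0, 1).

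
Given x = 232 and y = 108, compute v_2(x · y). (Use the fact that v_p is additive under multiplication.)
v_2(25056) = 5

v_p(x) = 3 (factor: 232 = 2^3 · 29); v_p(y) = 2 (factor: 108 = 2^2 · 27). Additivity: v_p(xy) = v_p(x) + v_p(y) = 3 + 2 = 5. (Direct check: xy = 25056 = 2^5 · (783).)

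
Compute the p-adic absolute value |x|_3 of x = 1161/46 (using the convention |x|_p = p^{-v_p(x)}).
|1161/46|_3 = 1/27

Step 1 — compute v_3(x) by factoring powers of 3 out of the numerator and denominator: v_3(1161/46) = 3. Step 2 — apply |x|_p = p^{-v_p(x)} = 3^{-3} = 1/27.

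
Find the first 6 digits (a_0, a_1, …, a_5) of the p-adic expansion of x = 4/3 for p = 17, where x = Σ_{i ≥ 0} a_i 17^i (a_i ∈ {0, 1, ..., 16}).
(a_0, …, a_5) = (7, 11, 5, 11, 5, 11)

v_17(4/3) = 0 (numerator and denominator both coprime to 17), so x ∈ ℤ_17^×. Compute digits iteratively via a_i = x_i mod 17, x_{i+1} = (x_i − a_i)/17, with x_0 = x:
  x_0 = 4/3;  a_0 = 7;  x_1 = (x_0 − 7)/17 = -1/3
  x_1 = -1/3;  a_1 = 11;  x_2 = (x_1 − 11)/17 = -2/3
  x_2 = -2/3;  a_2 = 5;  x_3 = (x_2 − 5)/17 = -1/3
  x_3 = -1/3;  a_3 = 11;  x_4 = (x_3 − 11)/17 = -2/3
  x_4 = -2/3;  a_4 = 5;  x_5 = (x_4 − 5)/17 = -1/3
  x_5 = -1/3;  a_5 = 11;  x_6 = (x_5 − 11)/17 = -2/3
Digits: (7, 11, 5, 11, 5, 11).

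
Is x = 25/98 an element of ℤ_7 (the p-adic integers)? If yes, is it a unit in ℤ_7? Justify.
x ∉ ℤ_7 (v_7(x) = -2 < 0)

ℤ_7 = {x ∈ ℚ_7 : v_7(x) ≥ 0} and ℤ_7^× = {x ∈ ℤ_7 : v_7(x) = 0}. Here v_7(25/98) = v_7(num) − v_7(den) = -2; compare against these criteria.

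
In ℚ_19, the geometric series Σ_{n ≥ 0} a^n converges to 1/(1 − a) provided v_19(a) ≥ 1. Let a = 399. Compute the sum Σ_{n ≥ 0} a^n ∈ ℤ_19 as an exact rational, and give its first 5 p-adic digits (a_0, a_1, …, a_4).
Σ a^n = 1/(1 − a) = -1/398;  first 5 digits = (1, 2, 5, 12, 10)

v_19(a) = 1 ≥ 1, so the series converges in ℤ_19 to 1/(1 − a) = 1/(1 − 399) = -1/398. Expand this rational in ℤ_19: compute digits iteratively via d_i = x_i mod 19, x_{i+1} = (x_i − d_i)/19. The first 5 digits are (1, 2, 5, 12, 10).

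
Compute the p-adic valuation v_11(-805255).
v_11(-805255) = 5

v_11(n) is the largest exponent k such that 11^k divides n. Factor out: -805255 = -11^5 · 5. (Sign doesn't affect v_p.) So v_11(-805255) = 5.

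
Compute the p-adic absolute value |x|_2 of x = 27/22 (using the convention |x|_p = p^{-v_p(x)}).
|27/22|_2 = 2

Step 1 — compute v_2(x) by factoring powers of 2 out of the numerator and denominator: v_2(27/22) = -1. Step 2 — apply |x|_p = p^{-v_p(x)} = 2^{1} = 2.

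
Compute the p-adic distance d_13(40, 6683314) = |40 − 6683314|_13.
d_13(40, 6683314) = 1/371293

Step 1 — x − y = 40 − 6683314 = -6683274. Step 2 — v_13(-6683274) = 5 (factor: -6683274 = −(13^5 · 18); the sign does not affect v_p). Step 3 — |x − y|_13 = 13^{-5} = 1/371293.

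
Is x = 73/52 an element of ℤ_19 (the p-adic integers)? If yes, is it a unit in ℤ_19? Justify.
x ∈ ℤ_19^× (unit); v_19(x) = 0

ℤ_19 = {x ∈ ℚ_19 : v_19(x) ≥ 0} and ℤ_19^× = {x ∈ ℤ_19 : v_19(x) = 0}. Here v_19(73/52) = v_19(num) − v_19(den) = 0; compare against these criteria.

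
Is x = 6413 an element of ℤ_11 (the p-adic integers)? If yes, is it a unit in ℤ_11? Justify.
x ∈ ℤ_11 but not a unit; v_11(x) = 2 > 0

ℤ_11 = {x ∈ ℚ_11 : v_11(x) ≥ 0} and ℤ_11^× = {x ∈ ℤ_11 : v_11(x) = 0}. Here v_11(6413) = v_11(num) − v_11(den) = 2; compare against these criteria.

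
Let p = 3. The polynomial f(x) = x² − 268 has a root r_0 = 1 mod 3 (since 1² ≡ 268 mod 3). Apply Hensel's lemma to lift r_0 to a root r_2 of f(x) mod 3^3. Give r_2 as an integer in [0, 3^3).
r_2 = 22 (mod 27)

Hensel's recurrence: r_{i+1} = r_i − f(r_i)·(f′(r_i))^{-1} mod 3^{i+2}, with f′(x) = 2x. Iterate:
  r_0 = 1 (mod 3)
  r_1 = 4 (mod 9)
  r_2 = 22 (mod 27)
Final: r_2 = 22, and one checks f(r_2) ≡ 0 mod 3^3.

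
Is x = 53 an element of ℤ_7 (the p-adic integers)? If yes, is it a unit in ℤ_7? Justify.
x ∈ ℤ_7^× (unit); v_7(x) = 0

ℤ_7 = {x ∈ ℚ_7 : v_7(x) ≥ 0} and ℤ_7^× = {x ∈ ℤ_7 : v_7(x) = 0}. Here v_7(53) = v_7(num) − v_7(den) = 0; compare against these criteria.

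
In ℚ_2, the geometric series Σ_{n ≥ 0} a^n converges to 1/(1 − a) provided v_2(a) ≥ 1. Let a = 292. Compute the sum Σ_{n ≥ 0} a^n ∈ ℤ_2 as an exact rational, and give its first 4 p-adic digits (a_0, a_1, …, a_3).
Σ a^n = 1/(1 − a) = -1/291;  first 4 digits = (1, 0, 1, 0)

v_2(a) = 2 ≥ 1, so the series converges in ℤ_2 to 1/(1 − a) = 1/(1 − 292) = -1/291. Expand this rational in ℤ_2: compute digits iteratively via d_i = x_i mod 2, x_{i+1} = (x_i − d_i)/2. The first 4 digits are (1, 0, 1, 0).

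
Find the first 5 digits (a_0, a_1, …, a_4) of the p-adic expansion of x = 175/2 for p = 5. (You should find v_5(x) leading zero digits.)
(a_0, …, a_4) = (0, 0, 1, 3, 2)

v_5(175/2) = 2, so a_0 = ... = a_1 = 0. Factor out: x = 5^2 · u with u = 7/2 a unit in ℤ_5. Expand u iteratively via a_{v+i} = u_i mod 5, u_{i+1} = (u_i − a_{v+i})/5:
  u_0 = 7/2;  a_2 = 1;  u_1 = (u_0 − 1)/5 = 1/2
  u_1 = 1/2;  a_3 = 3;  u_2 = (u_1 − 3)/5 = -1/2
  u_2 = -1/2;  a_4 = 2;  u_3 = (u_2 − 2)/5 = -1/2
Digits: (0, 0, 1, 3, 2).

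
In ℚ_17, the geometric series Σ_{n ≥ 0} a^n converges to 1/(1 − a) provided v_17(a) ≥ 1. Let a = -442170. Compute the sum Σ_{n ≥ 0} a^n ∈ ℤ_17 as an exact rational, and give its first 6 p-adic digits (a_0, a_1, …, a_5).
Σ a^n = 1/(1 − a) = 1/442171;  first 6 digits = (1, 0, 0, 12, 11, 16)

v_17(a) = 3 ≥ 1, so the series converges in ℤ_17 to 1/(1 − a) = 1/(1 − (-442170)) = 1/442171. Expand this rational in ℤ_17: compute digits iteratively via d_i = x_i mod 17, x_{i+1} = (x_i − d_i)/17. The first 6 digits are (1, 0, 0, 12, 11, 16).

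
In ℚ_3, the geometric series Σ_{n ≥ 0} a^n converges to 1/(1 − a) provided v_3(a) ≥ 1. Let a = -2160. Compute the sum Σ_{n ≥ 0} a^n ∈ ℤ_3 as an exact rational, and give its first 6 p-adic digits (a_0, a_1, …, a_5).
Σ a^n = 1/(1 − a) = 1/2161;  first 6 digits = (1, 0, 0, 1, 0, 0)

v_3(a) = 3 ≥ 1, so the series converges in ℤ_3 to 1/(1 − a) = 1/(1 − (-2160)) = 1/2161. Expand this rational in ℤ_3: compute digits iteratively via d_i = x_i mod 3, x_{i+1} = (x_i − d_i)/3. The first 6 digits are (1, 0, 0, 1, 0, 0).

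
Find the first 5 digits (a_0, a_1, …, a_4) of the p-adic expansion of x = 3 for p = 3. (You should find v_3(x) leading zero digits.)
(a_0, …, a_4) = (0, 1, 0, 0, 0)

v_3(3) = 1, so a_0 = ... = a_0 = 0. Factor out: x = 3^1 · u with u = 1 a unit in ℤ_3. Expand u iteratively via a_{v+i} = u_i mod 3, u_{i+1} = (u_i − a_{v+i})/3:
  u_0 = 1;  a_1 = 1;  u_1 = (u_0 − 1)/3 = 0
  u_1 = 0;  a_2 = 0;  u_2 = (u_1 − 0)/3 = 0
  u_2 = 0;  a_3 = 0;  u_3 = (u_2 − 0)/3 = 0
  u_3 = 0;  a_4 = 0;  u_4 = (u_3 − 0)/3 = 0
Digits: (0, 1, 0, 0, 0).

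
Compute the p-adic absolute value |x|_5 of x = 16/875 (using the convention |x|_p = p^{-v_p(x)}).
|16/875|_5 = 125

Step 1 — compute v_5(x) by factoring powers of 5 out of the numerator and denominator: v_5(16/875) = -3. Step 2 — apply |x|_p = p^{-v_p(x)} = 5^{3} = 125.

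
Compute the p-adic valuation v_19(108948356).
v_19(108948356) = 5

v_19(n) is the largest exponent k such that 19^k divides n. Factor out: 108948356 = 19^5 · 44. (Sign doesn't affect v_p.) So v_19(108948356) = 5.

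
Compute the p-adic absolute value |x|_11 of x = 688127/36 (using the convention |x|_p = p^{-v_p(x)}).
|688127/36|_11 = 1/14641

Step 1 — compute v_11(x) by factoring powers of 11 out of the numerator and denominator: v_11(688127/36) = 4. Step 2 — apply |x|_p = p^{-v_p(x)} = 11^{-4} = 1/14641.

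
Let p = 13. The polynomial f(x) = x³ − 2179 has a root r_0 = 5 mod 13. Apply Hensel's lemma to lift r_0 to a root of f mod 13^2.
r_1 = 109 (mod 169)

Hensel: r_{i+1} = r_i − f(r_i)/f′(r_i) mod 13^{i+2}, where f′(x) = 3x². Iterate:
  r_0 = 5 (mod 13)
  r_1 = 109 (mod 169)
Final: r = 109 with f(r) ≡ 0 mod 13^2.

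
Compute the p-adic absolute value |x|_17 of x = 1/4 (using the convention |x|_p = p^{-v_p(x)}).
|1/4|_17 = 1

Step 1 — compute v_17(x) by factoring powers of 17 out of the numerator and denominator: v_17(1/4) = 0. Step 2 — apply |x|_p = p^{-v_p(x)} = 17^{0} = 1.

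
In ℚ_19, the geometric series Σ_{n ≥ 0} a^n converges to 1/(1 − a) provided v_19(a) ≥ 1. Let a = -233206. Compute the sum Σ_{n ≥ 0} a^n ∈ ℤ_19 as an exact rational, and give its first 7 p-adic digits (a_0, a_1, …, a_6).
Σ a^n = 1/(1 − a) = 1/233207;  first 7 digits = (1, 0, 0, 4, 17, 18, 15)

v_19(a) = 3 ≥ 1, so the series converges in ℤ_19 to 1/(1 − a) = 1/(1 − (-233206)) = 1/233207. Expand this rational in ℤ_19: compute digits iteratively via d_i = x_i mod 19, x_{i+1} = (x_i − d_i)/19. The first 7 digits are (1, 0, 0, 4, 17, 18, 15).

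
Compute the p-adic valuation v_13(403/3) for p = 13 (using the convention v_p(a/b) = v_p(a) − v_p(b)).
v_13(403/3) = 1

Factor powers of 13 from the numerator and denominator of the reduced fraction: 403 = 13^1 · 31 and 3 = 13^0 · 3. Apply v_p(a/b) = v_p(a) − v_p(b): v_13(403/3) = 1 − 0 = 1.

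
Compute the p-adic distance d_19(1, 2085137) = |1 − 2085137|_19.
d_19(1, 2085137) = 1/130321

Step 1 — x − y = 1 − 2085137 = -2085136. Step 2 — v_19(-2085136) = 4 (factor: -2085136 = −(19^4 · 16); the sign does not affect v_p). Step 3 — |x − y|_19 = 19^{-4} = 1/130321.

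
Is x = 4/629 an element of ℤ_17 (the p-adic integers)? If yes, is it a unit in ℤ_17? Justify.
x ∉ ℤ_17 (v_17(x) = -1 < 0)

ℤ_17 = {x ∈ ℚ_17 : v_17(x) ≥ 0} and ℤ_17^× = {x ∈ ℤ_17 : v_17(x) = 0}. Here v_17(4/629) = v_17(num) − v_17(den) = -1; compare against these criteria.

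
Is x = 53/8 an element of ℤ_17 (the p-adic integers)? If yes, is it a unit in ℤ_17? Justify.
x ∈ ℤ_17^× (unit); v_17(x) = 0

ℤ_17 = {x ∈ ℚ_17 : v_17(x) ≥ 0} and ℤ_17^× = {x ∈ ℤ_17 : v_17(x) = 0}. Here v_17(53/8) = v_17(num) − v_17(den) = 0; compare against these criteria.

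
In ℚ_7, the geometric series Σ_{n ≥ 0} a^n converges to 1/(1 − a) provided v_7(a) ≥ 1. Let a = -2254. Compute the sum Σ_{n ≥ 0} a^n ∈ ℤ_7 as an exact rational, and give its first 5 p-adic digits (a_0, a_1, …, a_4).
Σ a^n = 1/(1 − a) = 1/2255;  first 5 digits = (1, 0, 3, 0, 1)

v_7(a) = 2 ≥ 1, so the series converges in ℤ_7 to 1/(1 − a) = 1/(1 − (-2254)) = 1/2255. Expand this rational in ℤ_7: compute digits iteratively via d_i = x_i mod 7, x_{i+1} = (x_i − d_i)/7. The first 5 digits are (1, 0, 3, 0, 1).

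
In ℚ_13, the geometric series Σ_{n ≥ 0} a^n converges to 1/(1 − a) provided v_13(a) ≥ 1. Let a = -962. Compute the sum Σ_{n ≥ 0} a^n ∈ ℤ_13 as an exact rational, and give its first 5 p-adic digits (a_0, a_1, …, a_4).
Σ a^n = 1/(1 − a) = 1/963;  first 5 digits = (1, 4, 10, 3, 5)

v_13(a) = 1 ≥ 1, so the series converges in ℤ_13 to 1/(1 − a) = 1/(1 − (-962)) = 1/963. Expand this rational in ℤ_13: compute digits iteratively via d_i = x_i mod 13, x_{i+1} = (x_i − d_i)/13. The first 5 digits are (1, 4, 10, 3, 5).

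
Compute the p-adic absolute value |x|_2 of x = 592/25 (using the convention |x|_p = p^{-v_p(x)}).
|592/25|_2 = 1/16

Step 1 — compute v_2(x) by factoring powers of 2 out of the numerator and denominator: v_2(592/25) = 4. Step 2 — apply |x|_p = p^{-v_p(x)} = 2^{-4} = 1/16.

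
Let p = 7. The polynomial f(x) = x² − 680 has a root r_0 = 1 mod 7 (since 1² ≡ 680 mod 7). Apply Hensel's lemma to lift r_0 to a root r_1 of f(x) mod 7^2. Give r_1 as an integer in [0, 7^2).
r_1 = 22 (mod 49)

Hensel's recurrence: r_{i+1} = r_i − f(r_i)·(f′(r_i))^{-1} mod 7^{i+2}, with f′(x) = 2x. Iterate:
  r_0 = 1 (mod 7)
  r_1 = 22 (mod 49)
Final: r_1 = 22, and one checks f(r_1) ≡ 0 mod 7^2.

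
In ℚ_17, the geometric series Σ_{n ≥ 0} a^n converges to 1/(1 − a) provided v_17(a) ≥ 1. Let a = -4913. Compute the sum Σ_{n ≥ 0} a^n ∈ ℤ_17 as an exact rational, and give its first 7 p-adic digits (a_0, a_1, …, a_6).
Σ a^n = 1/(1 − a) = 1/4914;  first 7 digits = (1, 0, 0, 16, 16, 16, 0)

v_17(a) = 3 ≥ 1, so the series converges in ℤ_17 to 1/(1 − a) = 1/(1 − (-4913)) = 1/4914. Expand this rational in ℤ_17: compute digits iteratively via d_i = x_i mod 17, x_{i+1} = (x_i − d_i)/17. The first 7 digits are (1, 0, 0, 16, 16, 16, 0).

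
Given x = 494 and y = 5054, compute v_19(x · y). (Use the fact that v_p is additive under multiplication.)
v_19(2496676) = 3

v_p(x) = 1 (factor: 494 = 19^1 · 26); v_p(y) = 2 (factor: 5054 = 19^2 · 14). Additivity: v_p(xy) = v_p(x) + v_p(y) = 1 + 2 = 3. (Direct check: xy = 2496676 = 19^3 · (364).)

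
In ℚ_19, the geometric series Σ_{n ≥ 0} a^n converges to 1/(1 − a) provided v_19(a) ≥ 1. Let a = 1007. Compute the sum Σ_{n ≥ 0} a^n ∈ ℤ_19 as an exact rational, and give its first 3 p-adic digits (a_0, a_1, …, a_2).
Σ a^n = 1/(1 − a) = -1/1006;  first 3 digits = (1, 15, 18)

v_19(a) = 1 ≥ 1, so the series converges in ℤ_19 to 1/(1 − a) = 1/(1 − 1007) = -1/1006. Expand this rational in ℤ_19: compute digits iteratively via d_i = x_i mod 19, x_{i+1} = (x_i − d_i)/19. The first 3 digits are (1, 15, 18).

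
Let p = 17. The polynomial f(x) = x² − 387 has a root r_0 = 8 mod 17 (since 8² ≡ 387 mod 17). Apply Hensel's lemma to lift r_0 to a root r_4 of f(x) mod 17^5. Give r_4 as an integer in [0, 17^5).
r_4 = 820734 (mod 1419857)

Hensel's recurrence: r_{i+1} = r_i − f(r_i)·(f′(r_i))^{-1} mod 17^{i+2}, with f′(x) = 2x. Iterate:
  r_0 = 8 (mod 17)
  r_1 = 263 (mod 289)
  r_2 = 263 (mod 4913)
  r_3 = 69045 (mod 83521)
  r_4 = 820734 (mod 1419857)
Final: r_4 = 820734, and one checks f(r_4) ≡ 0 mod 17^5.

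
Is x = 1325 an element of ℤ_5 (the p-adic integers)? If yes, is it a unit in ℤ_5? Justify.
x ∈ ℤ_5 but not a unit; v_5(x) = 2 > 0

ℤ_5 = {x ∈ ℚ_5 : v_5(x) ≥ 0} and ℤ_5^× = {x ∈ ℤ_5 : v_5(x) = 0}. Here v_5(1325) = v_5(num) − v_5(den) = 2; compare against these criteria.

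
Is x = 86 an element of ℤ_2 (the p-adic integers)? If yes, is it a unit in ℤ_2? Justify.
x ∈ ℤ_2 but not a unit; v_2(x) = 1 > 0

ℤ_2 = {x ∈ ℚ_2 : v_2(x) ≥ 0} and ℤ_2^× = {x ∈ ℤ_2 : v_2(x) = 0}. Here v_2(86) = v_2(num) − v_2(den) = 1; compare against these criteria.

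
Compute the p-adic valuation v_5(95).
v_5(95) = 1

v_5(n) is the largest exponent k such that 5^k divides n. Factor out: 95 = 5^1 · 19. (Sign doesn't affect v_p.) So v_5(95) = 1.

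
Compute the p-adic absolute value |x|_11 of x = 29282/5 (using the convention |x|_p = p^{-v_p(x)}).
|29282/5|_11 = 1/14641

Step 1 — compute v_11(x) by factoring powers of 11 out of the numerator and denominator: v_11(29282/5) = 4. Step 2 — apply |x|_p = p^{-v_p(x)} = 11^{-4} = 1/14641.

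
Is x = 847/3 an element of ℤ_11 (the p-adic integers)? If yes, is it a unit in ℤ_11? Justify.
x ∈ ℤ_11 but not a unit; v_11(x) = 2 > 0

ℤ_11 = {x ∈ ℚ_11 : v_11(x) ≥ 0} and ℤ_11^× = {x ∈ ℤ_11 : v_11(x) = 0}. Here v_11(847/3) = v_11(num) − v_11(den) = 2; compare against these criteria.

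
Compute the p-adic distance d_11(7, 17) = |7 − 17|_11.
d_11(7, 17) = 1

Step 1 — x − y = 7 − 17 = -10. Step 2 — v_11(-10) = 0 (factor: -10 = −(11^0 · 10); the sign does not affect v_p). Step 3 — |x − y|_11 = 11^{0} = 1.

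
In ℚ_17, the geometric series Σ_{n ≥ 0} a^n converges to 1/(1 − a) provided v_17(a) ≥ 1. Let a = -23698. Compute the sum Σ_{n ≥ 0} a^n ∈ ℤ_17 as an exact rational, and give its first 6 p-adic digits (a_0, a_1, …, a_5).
Σ a^n = 1/(1 − a) = 1/23699;  first 6 digits = (1, 0, 3, 12, 8, 4)

v_17(a) = 2 ≥ 1, so the series converges in ℤ_17 to 1/(1 − a) = 1/(1 − (-23698)) = 1/23699. Expand this rational in ℤ_17: compute digits iteratively via d_i = x_i mod 17, x_{i+1} = (x_i − d_i)/17. The first 6 digits are (1, 0, 3, 12, 8, 4).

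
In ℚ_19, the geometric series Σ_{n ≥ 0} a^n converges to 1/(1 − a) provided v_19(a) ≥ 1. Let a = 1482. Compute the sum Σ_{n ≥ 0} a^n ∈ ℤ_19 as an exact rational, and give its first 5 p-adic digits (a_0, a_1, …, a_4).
Σ a^n = 1/(1 − a) = -1/1481;  first 5 digits = (1, 2, 8, 5, 5)

v_19(a) = 1 ≥ 1, so the series converges in ℤ_19 to 1/(1 − a) = 1/(1 − 1482) = -1/1481. Expand this rational in ℤ_19: compute digits iteratively via d_i = x_i mod 19, x_{i+1} = (x_i − d_i)/19. The first 5 digits are (1, 2, 8, 5, 5).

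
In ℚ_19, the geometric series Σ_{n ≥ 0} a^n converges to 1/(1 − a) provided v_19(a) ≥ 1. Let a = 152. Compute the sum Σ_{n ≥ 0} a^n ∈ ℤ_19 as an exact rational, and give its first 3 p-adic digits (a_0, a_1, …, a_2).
Σ a^n = 1/(1 − a) = -1/151;  first 3 digits = (1, 8, 7)

v_19(a) = 1 ≥ 1, so the series converges in ℤ_19 to 1/(1 − a) = 1/(1 − 152) = -1/151. Expand this rational in ℤ_19: compute digits iteratively via d_i = x_i mod 19, x_{i+1} = (x_i − d_i)/19. The first 3 digits are (1, 8, 7).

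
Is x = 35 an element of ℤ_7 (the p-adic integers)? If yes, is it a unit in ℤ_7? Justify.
x ∈ ℤ_7 but not a unit; v_7(x) = 1 > 0

ℤ_7 = {x ∈ ℚ_7 : v_7(x) ≥ 0} and ℤ_7^× = {x ∈ ℤ_7 : v_7(x) = 0}. Here v_7(35) = v_7(num) − v_7(den) = 1; compare against these criteria.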